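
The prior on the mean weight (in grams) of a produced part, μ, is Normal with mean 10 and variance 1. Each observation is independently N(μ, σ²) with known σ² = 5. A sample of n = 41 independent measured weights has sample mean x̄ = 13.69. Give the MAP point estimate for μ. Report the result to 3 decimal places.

μ̂_MAP = 13.289

n = 41, x̄ = 13.69.
For a Normal prior and Normal likelihood with known variance, the posterior is Normal; its mode equals its mean, the precision-weighted average.
Prior precision 1/σ₀² = 1/1 = 1; data precision n/σ² = 41/5 = 8.2.
μ̂ = (1·10 + 8.2·13.69) / (1 + 8.2) = 122.258/9.2 = 61129/4600 ≈ 13.289.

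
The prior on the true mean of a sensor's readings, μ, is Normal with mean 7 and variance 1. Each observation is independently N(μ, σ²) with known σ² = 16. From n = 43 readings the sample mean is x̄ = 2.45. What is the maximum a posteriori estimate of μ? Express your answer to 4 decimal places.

n = 43, x̄ = 2.45.
For a Normal prior and Normal likelihood with known variance, the posterior is Normal; its mode equals its mean, the precision-weighted average.
Prior precision 1/σ₀² = 1/1 = 1; data precision n/σ² = 43/16 = 2.6875.
μ̂ = (1·7 + 2.6875·2.45) / (1 + 2.6875) = 13.584375/3.6875 = 4347/1180 ≈ 3.6839.

μ̂_MAP = 3.6839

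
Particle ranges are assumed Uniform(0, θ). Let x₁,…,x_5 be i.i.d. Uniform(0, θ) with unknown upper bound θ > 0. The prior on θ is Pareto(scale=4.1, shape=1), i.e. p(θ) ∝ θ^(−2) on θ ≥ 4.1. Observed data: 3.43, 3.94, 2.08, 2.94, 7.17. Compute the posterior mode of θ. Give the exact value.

The Uniform(0, θ) likelihood is θ^(−n) for θ ≥ max(xᵢ), zero otherwise. Here max(xᵢ) = 7.17.
Posterior ∝ θ^(−2) · θ^(−5) = θ^(−7) on θ ≥ max(4.1, 7.17) = 7.17.
This density is strictly decreasing in θ, so the posterior mode lies at the lower boundary of the support.

θ̂_MAP = 7.17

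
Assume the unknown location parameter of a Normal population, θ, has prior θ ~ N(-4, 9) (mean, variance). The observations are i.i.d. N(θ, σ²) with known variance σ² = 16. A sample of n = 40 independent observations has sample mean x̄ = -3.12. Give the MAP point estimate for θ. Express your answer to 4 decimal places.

θ̂_MAP = -3.1574

n = 40, x̄ = -3.12.
For a Normal prior and Normal likelihood with known variance, the posterior is Normal; its mode equals its mean, the precision-weighted average.
Prior precision 1/σ₀² = 1/9; data precision n/σ² = 40/16 = 2.5.
θ̂ = ((1/9)·(-4) + 2.5·(-3.12)) / (1/9 + 2.5) = (-371/45)/(47/18) = -742/235 ≈ -3.1574.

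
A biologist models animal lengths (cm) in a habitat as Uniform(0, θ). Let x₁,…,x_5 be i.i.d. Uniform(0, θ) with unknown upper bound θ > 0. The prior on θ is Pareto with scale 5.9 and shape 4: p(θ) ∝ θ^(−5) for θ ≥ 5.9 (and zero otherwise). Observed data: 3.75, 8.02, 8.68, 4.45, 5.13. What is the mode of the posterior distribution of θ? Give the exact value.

θ̂_MAP = 8.68

The Uniform(0, θ) likelihood is θ^(−n) for θ ≥ max(xᵢ), zero otherwise. Here max(xᵢ) = 8.68.
Posterior ∝ θ^(−5) · θ^(−5) = θ^(−10) on θ ≥ max(5.9, 8.68) = 8.68.
This density is strictly decreasing in θ, so the posterior mode lies at the lower boundary of the support.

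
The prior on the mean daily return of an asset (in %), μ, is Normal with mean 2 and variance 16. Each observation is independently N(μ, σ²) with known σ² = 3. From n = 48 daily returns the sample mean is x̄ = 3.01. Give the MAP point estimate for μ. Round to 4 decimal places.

μ̂_MAP = 3.0061

n = 48, x̄ = 3.01.
For a Normal prior and Normal likelihood with known variance, the posterior is Normal; its mode equals its mean, the precision-weighted average.
Prior precision 1/σ₀² = 1/16 = 0.0625; data precision n/σ² = 48/3 = 16.
μ̂ = (0.0625·2 + 16·3.01) / (0.0625 + 16) = 48.285/16.0625 = 19314/6425 ≈ 3.0061.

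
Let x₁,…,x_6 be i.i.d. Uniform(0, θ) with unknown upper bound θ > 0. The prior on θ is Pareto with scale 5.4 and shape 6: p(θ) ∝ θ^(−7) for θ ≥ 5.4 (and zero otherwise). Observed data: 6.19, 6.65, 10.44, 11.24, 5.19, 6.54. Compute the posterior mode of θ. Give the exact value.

The Uniform(0, θ) likelihood is θ^(−n) for θ ≥ max(xᵢ), zero otherwise. Here max(xᵢ) = 11.24.
Posterior ∝ θ^(−7) · θ^(−6) = θ^(−13) on θ ≥ max(5.4, 11.24) = 11.24.
This density is strictly decreasing in θ, so the posterior mode lies at the lower boundary of the support.

θ̂_MAP = 11.24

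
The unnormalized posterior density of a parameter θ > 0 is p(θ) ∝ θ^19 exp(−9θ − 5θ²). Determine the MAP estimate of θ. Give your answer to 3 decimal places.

ℓ'(θ) = 19/θ − 9 − 10θ. Setting this to zero and multiplying by θ: 10θ² + 9θ − 19 = 0.
θ = (−9 + √(9² + 4·10·19)) / (2·10) = (−9 + √841) / 20 = (−9 + 29)/20 = 1.
ℓ''(θ) = −19/θ² − 10 < 0, confirming a maximum.

θ̂_MAP = 1.000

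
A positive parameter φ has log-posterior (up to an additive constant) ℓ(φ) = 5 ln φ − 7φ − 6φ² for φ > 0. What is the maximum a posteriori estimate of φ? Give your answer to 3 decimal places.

ℓ'(φ) = 5/φ − 7 − 12φ. Setting this to zero and multiplying by φ: 12φ² + 7φ − 5 = 0.
φ = (−7 + √(7² + 4·12·5)) / (2·12) = (−7 + √289) / 24 = (−7 + 17)/24 = 5/12.
ℓ''(φ) = −5/φ² − 12 < 0, confirming a maximum.

φ̂_MAP = 0.417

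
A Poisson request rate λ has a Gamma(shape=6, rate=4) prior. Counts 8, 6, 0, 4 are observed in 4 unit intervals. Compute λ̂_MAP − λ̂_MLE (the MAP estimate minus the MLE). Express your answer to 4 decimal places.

MAP − MLE = -1.6250

Σxᵢ = 18. Posterior is Gamma(24, 8); MAP = (24−1)/8 = 23/8 ≈ 2.87500.
MLE = x̄ = 18/4 ≈ 4.50000.
Difference = 23/8 − 18/4 = -13/8 ≈ -1.6250.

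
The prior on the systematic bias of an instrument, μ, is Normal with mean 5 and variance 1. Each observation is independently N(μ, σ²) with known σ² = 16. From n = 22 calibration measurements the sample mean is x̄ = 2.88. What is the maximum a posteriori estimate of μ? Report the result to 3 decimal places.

n = 22, x̄ = 2.88.
For a Normal prior and Normal likelihood with known variance, the posterior is Normal; its mode equals its mean, the precision-weighted average.
Prior precision 1/σ₀² = 1/1 = 1; data precision n/σ² = 22/16 = 1.375.
μ̂ = (1·5 + 1.375·2.88) / (1 + 1.375) = 8.96/2.375 = 1792/475 ≈ 3.773.

μ̂_MAP = 3.773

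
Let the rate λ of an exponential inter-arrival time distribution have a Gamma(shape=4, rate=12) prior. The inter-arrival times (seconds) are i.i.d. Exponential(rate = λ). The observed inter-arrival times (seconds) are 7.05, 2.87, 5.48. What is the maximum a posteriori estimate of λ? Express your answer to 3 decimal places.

λ̂_MAP = 0.219

The Exponential(rate=λ) likelihood is ∝ λ^n e^(−λΣtᵢ). Here n = 3 and Σtᵢ = 7.05 + 2.87 + 5.48 = 15.40.
Posterior ∝ λ^3e^(−12λ) · λ^3e^(−15.40λ) = λ^6e^(−27.40λ), i.e. Gamma(7, 27.40).
Mode = (a−1)/b = 6/27.40 ≈ 0.219.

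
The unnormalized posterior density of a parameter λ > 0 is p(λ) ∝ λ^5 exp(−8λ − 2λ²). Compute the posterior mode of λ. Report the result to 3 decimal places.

ℓ'(λ) = 5/λ − 8 − 4λ. Setting this to zero and multiplying by λ: 4λ² + 8λ − 5 = 0.
λ = (−8 + √(8² + 4·4·5)) / (2·4) = (−8 + √144) / 8 = (−8 + 12)/8 = 1/2.
ℓ''(λ) = −5/λ² − 4 < 0, confirming a maximum.

λ̂_MAP = 0.500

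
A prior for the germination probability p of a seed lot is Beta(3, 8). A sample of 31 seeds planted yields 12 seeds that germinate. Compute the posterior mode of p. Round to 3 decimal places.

Prior: Beta(3, 8).
Data: 12 successes in 31 trials. The binomial likelihood contributes p^12(1−p)^19, so the posterior is Beta(3+12, 8+19) = Beta(15, 27).
For Beta(a, b) with a, b > 1 the mode is (a−1)/(a+b−2) = 14/40 ≈ 0.350.

p̂_MAP = 0.350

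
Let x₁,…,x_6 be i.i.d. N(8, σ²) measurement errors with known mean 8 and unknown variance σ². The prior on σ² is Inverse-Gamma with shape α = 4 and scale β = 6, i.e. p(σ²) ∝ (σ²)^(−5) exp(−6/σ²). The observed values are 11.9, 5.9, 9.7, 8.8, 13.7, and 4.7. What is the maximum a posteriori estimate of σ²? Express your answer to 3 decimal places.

σ̂²_MAP = 4.908

Sum of squared deviations about the known mean: SS = (11.9−8)² + (5.9−8)² + (9.7−8)² + (8.8−8)² + (13.7−8)² + (4.7−8)² = 66.53.
The Normal likelihood contributes (σ²)^(−n/2) exp(−SS/(2σ²)), so the posterior is Inverse-Gamma(α + n/2, β + SS/2) = Inverse-Gamma(7, 39.265).
The mode of Inverse-Gamma(a, b) is b/(a+1) = 39.265/8 ≈ 4.908.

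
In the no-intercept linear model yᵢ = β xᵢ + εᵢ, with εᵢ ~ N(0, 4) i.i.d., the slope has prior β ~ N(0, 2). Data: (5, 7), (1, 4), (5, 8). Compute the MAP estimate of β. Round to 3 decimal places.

β̂_MAP = 1.491

log p(β | y) = −Σ(yᵢ − βxᵢ)²/(2·4) − β²/(2·2) + const.
Setting the derivative to zero: Σxᵢ(yᵢ − βxᵢ)/4 − β/2 = 0, so β = Σxᵢyᵢ / (Σxᵢ² + σ²/τ²).
Σxᵢyᵢ = 5·7 + 1·4 + 5·8 = 79; Σxᵢ² = 51; σ²/τ² = 2.
β̂_MAP = 79 / (51 + 2) = 79/53 ≈ 1.491.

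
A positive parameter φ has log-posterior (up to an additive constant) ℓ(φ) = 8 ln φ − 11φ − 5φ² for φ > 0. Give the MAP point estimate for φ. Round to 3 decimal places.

φ̂_MAP = 0.500

ℓ'(φ) = 8/φ − 11 − 10φ. Setting this to zero and multiplying by φ: 10φ² + 11φ − 8 = 0.
φ = (−11 + √(11² + 4·10·8)) / (2·10) = (−11 + √441) / 20 = (−11 + 21)/20 = 1/2.
ℓ''(φ) = −8/φ² − 10 < 0, confirming a maximum.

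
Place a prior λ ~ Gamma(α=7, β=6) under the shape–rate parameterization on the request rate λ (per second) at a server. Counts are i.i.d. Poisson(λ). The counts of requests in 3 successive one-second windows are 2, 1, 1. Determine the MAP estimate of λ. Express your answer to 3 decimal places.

Σxᵢ = 2+1+1 = 4, with n = 3.
Posterior ∝ λ^6e^(−6λ) · λ^4e^(−3λ) = λ^10e^(−9λ), i.e. Gamma(shape=11, rate=9).
The mode of a Gamma(a, b) with a ≥ 1 (shape–rate) is (a−1)/b = 10/9 ≈ 1.111.

λ̂_MAP = 1.111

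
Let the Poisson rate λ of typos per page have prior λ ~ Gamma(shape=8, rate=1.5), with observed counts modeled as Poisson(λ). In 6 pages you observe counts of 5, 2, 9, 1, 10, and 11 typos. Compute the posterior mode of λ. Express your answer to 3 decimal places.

λ̂_MAP = 6.000

Σxᵢ = 5+2+9+1+10+11 = 38, with n = 6.
Posterior ∝ λ^7e^(−1.5λ) · λ^38e^(−6λ) = λ^45e^(−7.5λ), i.e. Gamma(shape=46, rate=7.5).
The mode of a Gamma(a, b) with a ≥ 1 (shape–rate) is (a−1)/b = 45/7.5 ≈ 6.000.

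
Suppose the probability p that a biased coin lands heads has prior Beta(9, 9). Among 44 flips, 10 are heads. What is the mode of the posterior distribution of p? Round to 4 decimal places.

Prior: Beta(9, 9).
Data: 10 successes in 44 trials. The binomial likelihood contributes p^10(1−p)^34, so the posterior is Beta(9+10, 9+34) = Beta(19, 43).
For Beta(a, b) with a, b > 1 the mode is (a−1)/(a+b−2) = 18/60 ≈ 0.3000.

p̂_MAP = 0.3000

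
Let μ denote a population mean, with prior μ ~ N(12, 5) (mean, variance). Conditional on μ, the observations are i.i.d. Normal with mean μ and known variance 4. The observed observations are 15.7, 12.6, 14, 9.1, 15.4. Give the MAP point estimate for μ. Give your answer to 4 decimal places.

n = 5; x̄ = (15.7 + 12.6 + 14 + 9.1 + 15.4)/5 = 66.8/5 = 13.36.
For a Normal prior and Normal likelihood with known variance, the posterior is Normal; its mode equals its mean, the precision-weighted average.
Prior precision 1/σ₀² = 1/5 = 0.2; data precision n/σ² = 5/4 = 1.25.
μ̂ = (0.2·12 + 1.25·13.36) / (0.2 + 1.25) = 19.1/1.45 = 382/29 ≈ 13.1724.

μ̂_MAP = 13.1724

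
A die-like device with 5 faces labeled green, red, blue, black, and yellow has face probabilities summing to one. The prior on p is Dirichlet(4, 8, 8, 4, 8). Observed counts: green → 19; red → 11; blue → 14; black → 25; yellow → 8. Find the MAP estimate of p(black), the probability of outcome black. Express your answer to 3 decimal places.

MAP estimate of p(black) = 0.269

The posterior is Dirichlet(αᵢ + nᵢ) = Dirichlet(23, 19, 22, 29, 16).
For a Dirichlet(a₁,…,a_K) with all aᵢ > 1, the mode has j-th component (aⱼ − 1)/(Σaᵢ − K).
Here Σaᵢ = 109 and K = 5, so p(black) = (29 − 1)/(109 − 5) = 28/104 ≈ 0.269.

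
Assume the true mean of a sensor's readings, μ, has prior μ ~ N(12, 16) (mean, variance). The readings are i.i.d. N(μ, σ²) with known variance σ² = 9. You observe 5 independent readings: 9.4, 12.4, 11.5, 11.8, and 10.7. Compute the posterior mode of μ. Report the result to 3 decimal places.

n = 5; x̄ = (9.4 + 12.4 + 11.5 + 11.8 + 10.7)/5 = 55.8/5 = 11.16.
For a Normal prior and Normal likelihood with known variance, the posterior is Normal; its mode equals its mean, the precision-weighted average.
Prior precision 1/σ₀² = 1/16 = 0.0625; data precision n/σ² = 5/9.
μ̂ = (0.0625·12 + (5/9)·11.16) / (0.0625 + 5/9) = 6.95/(89/144) = 5004/445 ≈ 11.245.

μ̂_MAP = 11.245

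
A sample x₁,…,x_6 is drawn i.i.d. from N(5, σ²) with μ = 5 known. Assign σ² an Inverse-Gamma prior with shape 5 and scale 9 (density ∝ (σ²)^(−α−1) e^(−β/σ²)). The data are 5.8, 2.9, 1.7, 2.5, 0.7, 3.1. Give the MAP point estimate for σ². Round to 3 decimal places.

σ̂²_MAP = 3.461

Sum of squared deviations about the known mean: SS = (5.8−5)² + (2.9−5)² + (1.7−5)² + (2.5−5)² + (0.7−5)² + (3.1−5)² = 44.29.
The Normal likelihood contributes (σ²)^(−n/2) exp(−SS/(2σ²)), so the posterior is Inverse-Gamma(α + n/2, β + SS/2) = Inverse-Gamma(8, 31.145).
The mode of Inverse-Gamma(a, b) is b/(a+1) = 31.145/9 ≈ 3.461.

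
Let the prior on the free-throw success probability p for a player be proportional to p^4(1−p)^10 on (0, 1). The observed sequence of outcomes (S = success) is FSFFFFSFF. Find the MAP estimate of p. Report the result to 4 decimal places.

The prior density ∝ p^4(1−p)^10 is the kernel of Beta(5, 11).
Data: 2 successes in 9 trials (from the sequence). The binomial likelihood contributes p^2(1−p)^7, so the posterior is Beta(5+2, 11+7) = Beta(7, 18).
For Beta(a, b) with a, b > 1 the mode is (a−1)/(a+b−2) = 6/23 ≈ 0.2609.

p̂_MAP = 0.2609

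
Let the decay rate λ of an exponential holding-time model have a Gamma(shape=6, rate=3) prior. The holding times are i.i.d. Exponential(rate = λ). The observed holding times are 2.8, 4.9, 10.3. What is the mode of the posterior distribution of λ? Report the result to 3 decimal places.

λ̂_MAP = 0.381

The Exponential(rate=λ) likelihood is ∝ λ^n e^(−λΣtᵢ). Here n = 3 and Σtᵢ = 2.8 + 4.9 + 10.3 = 18.
Posterior ∝ λ^5e^(−3λ) · λ^3e^(−18λ) = λ^8e^(−21λ), i.e. Gamma(9, 21).
Mode = (a−1)/b = 8/21 ≈ 0.381.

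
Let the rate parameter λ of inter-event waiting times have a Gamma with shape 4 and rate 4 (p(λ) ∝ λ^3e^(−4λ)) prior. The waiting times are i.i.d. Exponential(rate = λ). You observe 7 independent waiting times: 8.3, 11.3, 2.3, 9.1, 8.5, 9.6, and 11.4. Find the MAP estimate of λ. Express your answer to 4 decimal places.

λ̂_MAP = 0.1550

The Exponential(rate=λ) likelihood is ∝ λ^n e^(−λΣtᵢ). Here n = 7 and Σtᵢ = 8.3 + 11.3 + 2.3 + 9.1 + 8.5 + 9.6 + 11.4 = 60.5.
Posterior ∝ λ^3e^(−4λ) · λ^7e^(−60.5λ) = λ^10e^(−64.5λ), i.e. Gamma(11, 64.5).
Mode = (a−1)/b = 10/64.5 ≈ 0.1550.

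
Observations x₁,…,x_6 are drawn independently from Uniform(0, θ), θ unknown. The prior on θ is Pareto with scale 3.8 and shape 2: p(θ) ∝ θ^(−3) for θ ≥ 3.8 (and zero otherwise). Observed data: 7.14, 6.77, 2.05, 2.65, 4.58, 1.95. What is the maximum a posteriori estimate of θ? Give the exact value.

The Uniform(0, θ) likelihood is θ^(−n) for θ ≥ max(xᵢ), zero otherwise. Here max(xᵢ) = 7.14.
Posterior ∝ θ^(−3) · θ^(−6) = θ^(−9) on θ ≥ max(3.8, 7.14) = 7.14.
This density is strictly decreasing in θ, so the posterior mode lies at the lower boundary of the support.

θ̂_MAP = 7.14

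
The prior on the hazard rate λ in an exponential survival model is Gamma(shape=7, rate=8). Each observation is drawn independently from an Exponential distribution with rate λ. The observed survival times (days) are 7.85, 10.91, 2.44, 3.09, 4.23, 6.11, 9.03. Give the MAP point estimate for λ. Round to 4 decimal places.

λ̂_MAP = 0.2516

The Exponential(rate=λ) likelihood is ∝ λ^n e^(−λΣtᵢ). Here n = 7 and Σtᵢ = 7.85 + 10.91 + 2.44 + 3.09 + 4.23 + 6.11 + 9.03 = 43.66.
Posterior ∝ λ^6e^(−8λ) · λ^7e^(−43.66λ) = λ^13e^(−51.66λ), i.e. Gamma(14, 51.66).
Mode = (a−1)/b = 13/51.66 ≈ 0.2516.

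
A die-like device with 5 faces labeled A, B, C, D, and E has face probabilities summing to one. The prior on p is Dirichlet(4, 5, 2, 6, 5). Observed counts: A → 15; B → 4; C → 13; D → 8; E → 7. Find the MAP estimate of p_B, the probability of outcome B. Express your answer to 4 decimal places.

MAP estimate of p_B = 0.1250

The posterior is Dirichlet(αᵢ + nᵢ) = Dirichlet(19, 9, 15, 14, 12).
For a Dirichlet(a₁,…,a_K) with all aᵢ > 1, the mode has j-th component (aⱼ − 1)/(Σaᵢ − K).
Here Σaᵢ = 69 and K = 5, so p_B = (9 − 1)/(69 − 5) = 8/64 ≈ 0.1250.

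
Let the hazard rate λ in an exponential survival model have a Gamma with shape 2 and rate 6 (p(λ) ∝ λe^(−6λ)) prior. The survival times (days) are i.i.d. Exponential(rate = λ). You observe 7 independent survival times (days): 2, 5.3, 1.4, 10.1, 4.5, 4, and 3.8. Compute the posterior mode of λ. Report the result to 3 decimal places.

λ̂_MAP = 0.216

The Exponential(rate=λ) likelihood is ∝ λ^n e^(−λΣtᵢ). Here n = 7 and Σtᵢ = 2 + 5.3 + 1.4 + 10.1 + 4.5 + 4 + 3.8 = 31.1.
Posterior ∝ λe^(−6λ) · λ^7e^(−31.1λ) = λ^8e^(−37.1λ), i.e. Gamma(9, 37.1).
Mode = (a−1)/b = 8/37.1 ≈ 0.216.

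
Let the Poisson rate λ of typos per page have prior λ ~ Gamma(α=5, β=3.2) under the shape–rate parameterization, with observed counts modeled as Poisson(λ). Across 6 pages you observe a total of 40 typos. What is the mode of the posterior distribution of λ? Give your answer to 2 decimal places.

λ̂_MAP = 4.78

Σxᵢ = 40, n = 6.
Posterior ∝ λ^4e^(−3.2λ) · λ^40e^(−6λ) = λ^44e^(−9.2λ), i.e. Gamma(shape=45, rate=9.2).
The mode of a Gamma(a, b) with a ≥ 1 (shape–rate) is (a−1)/b = 44/9.2 ≈ 4.78.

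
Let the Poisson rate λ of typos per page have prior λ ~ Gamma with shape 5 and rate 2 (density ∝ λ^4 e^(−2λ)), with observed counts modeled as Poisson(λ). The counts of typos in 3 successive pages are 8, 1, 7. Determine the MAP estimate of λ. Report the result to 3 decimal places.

Σxᵢ = 8+1+7 = 16, with n = 3.
Posterior ∝ λ^4e^(−2λ) · λ^16e^(−3λ) = λ^20e^(−5λ), i.e. Gamma(shape=21, rate=5).
The mode of a Gamma(a, b) with a ≥ 1 (shape–rate) is (a−1)/b = 20/5 ≈ 4.000.

λ̂_MAP = 4.000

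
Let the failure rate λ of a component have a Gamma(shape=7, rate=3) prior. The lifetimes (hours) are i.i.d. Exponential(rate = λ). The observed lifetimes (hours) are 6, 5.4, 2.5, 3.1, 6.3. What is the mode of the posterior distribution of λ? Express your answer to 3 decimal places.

λ̂_MAP = 0.418

The Exponential(rate=λ) likelihood is ∝ λ^n e^(−λΣtᵢ). Here n = 5 and Σtᵢ = 6 + 5.4 + 2.5 + 3.1 + 6.3 = 23.3.
Posterior ∝ λ^6e^(−3λ) · λ^5e^(−23.3λ) = λ^11e^(−26.3λ), i.e. Gamma(12, 26.3).
Mode = (a−1)/b = 11/26.3 ≈ 0.418.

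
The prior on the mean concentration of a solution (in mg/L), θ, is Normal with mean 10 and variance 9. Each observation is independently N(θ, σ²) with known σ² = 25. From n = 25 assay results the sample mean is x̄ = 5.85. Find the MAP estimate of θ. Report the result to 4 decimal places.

θ̂_MAP = 6.2650

n = 25, x̄ = 5.85.
For a Normal prior and Normal likelihood with known variance, the posterior is Normal; its mode equals its mean, the precision-weighted average.
Prior precision 1/σ₀² = 1/9; data precision n/σ² = 25/25 = 1.
θ̂ = ((1/9)·10 + 1·5.85) / (1/9 + 1) = (1253/180)/(10/9) = 6.2650.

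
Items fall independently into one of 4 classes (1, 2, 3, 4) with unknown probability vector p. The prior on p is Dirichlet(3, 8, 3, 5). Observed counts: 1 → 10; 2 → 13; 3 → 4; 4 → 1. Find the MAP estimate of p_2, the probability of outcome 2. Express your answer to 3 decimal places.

MAP estimate: 0.465

The posterior is Dirichlet(αᵢ + nᵢ) = Dirichlet(13, 21, 7, 6).
For a Dirichlet(a₁,…,a_K) with all aᵢ > 1, the mode has j-th component (aⱼ − 1)/(Σaᵢ − K).
Here Σaᵢ = 47 and K = 4, so p_2 = (21 − 1)/(47 − 4) = 20/43 ≈ 0.465.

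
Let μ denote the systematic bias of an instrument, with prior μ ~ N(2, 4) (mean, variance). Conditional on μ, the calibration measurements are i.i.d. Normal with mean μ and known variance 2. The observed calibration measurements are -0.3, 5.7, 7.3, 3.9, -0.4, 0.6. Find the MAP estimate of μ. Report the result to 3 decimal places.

n = 6; x̄ = ((-0.3) + 5.7 + 7.3 + 3.9 + (-0.4) + 0.6)/6 = 16.8/6 = 2.8.
For a Normal prior and Normal likelihood with known variance, the posterior is Normal; its mode equals its mean, the precision-weighted average.
Prior precision 1/σ₀² = 1/4 = 0.25; data precision n/σ² = 6/2 = 3.
μ̂ = (0.25·2 + 3·2.8) / (0.25 + 3) = 8.9/3.25 = 178/65 ≈ 2.738.

μ̂_MAP = 2.738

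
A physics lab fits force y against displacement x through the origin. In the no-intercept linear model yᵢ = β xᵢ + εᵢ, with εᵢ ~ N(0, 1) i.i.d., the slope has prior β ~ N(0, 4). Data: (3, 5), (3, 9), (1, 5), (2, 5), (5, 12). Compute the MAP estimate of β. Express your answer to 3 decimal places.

β̂_MAP = 2.425

log p(β | y) = −Σ(yᵢ − βxᵢ)²/(2·1) − β²/(2·4) + const.
Setting the derivative to zero: Σxᵢ(yᵢ − βxᵢ)/1 − β/4 = 0, so β = Σxᵢyᵢ / (Σxᵢ² + σ²/τ²).
Σxᵢyᵢ = 3·5 + 3·9 + 1·5 + 2·5 + 5·12 = 117; Σxᵢ² = 48; σ²/τ² = 0.25.
β̂_MAP = 117 / (48 + 0.25) = 117/48.25 ≈ 2.425.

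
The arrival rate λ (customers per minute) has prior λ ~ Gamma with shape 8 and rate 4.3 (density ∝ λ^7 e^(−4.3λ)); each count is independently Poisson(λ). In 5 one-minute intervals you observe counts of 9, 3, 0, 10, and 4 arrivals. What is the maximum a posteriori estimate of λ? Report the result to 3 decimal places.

Σxᵢ = 9+3+0+10+4 = 26, with n = 5.
Posterior ∝ λ^7e^(−4.3λ) · λ^26e^(−5λ) = λ^33e^(−9.3λ), i.e. Gamma(shape=34, rate=9.3).
The mode of a Gamma(a, b) with a ≥ 1 (shape–rate) is (a−1)/b = 33/9.3 ≈ 3.548.

λ̂_MAP = 3.548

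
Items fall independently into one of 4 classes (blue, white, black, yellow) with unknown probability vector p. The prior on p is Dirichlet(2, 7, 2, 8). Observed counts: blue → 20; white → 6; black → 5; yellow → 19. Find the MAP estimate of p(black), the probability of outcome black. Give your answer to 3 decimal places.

The posterior is Dirichlet(αᵢ + nᵢ) = Dirichlet(22, 13, 7, 27).
For a Dirichlet(a₁,…,a_K) with all aᵢ > 1, the mode has j-th component (aⱼ − 1)/(Σaᵢ − K).
Here Σaᵢ = 69 and K = 4, so p(black) = (7 − 1)/(69 − 4) = 6/65 ≈ 0.092.

MAP estimate of p(black) = 0.092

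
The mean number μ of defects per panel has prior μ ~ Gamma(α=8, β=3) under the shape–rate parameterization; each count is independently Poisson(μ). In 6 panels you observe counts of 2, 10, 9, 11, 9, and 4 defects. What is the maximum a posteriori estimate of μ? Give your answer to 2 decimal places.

μ̂_MAP = 5.78

Σxᵢ = 2+10+9+11+9+4 = 45, with n = 6.
Posterior ∝ μ^7e^(−3μ) · μ^45e^(−6μ) = μ^52e^(−9μ), i.e. Gamma(shape=53, rate=9).
The mode of a Gamma(a, b) with a ≥ 1 (shape–rate) is (a−1)/b = 52/9 ≈ 5.78.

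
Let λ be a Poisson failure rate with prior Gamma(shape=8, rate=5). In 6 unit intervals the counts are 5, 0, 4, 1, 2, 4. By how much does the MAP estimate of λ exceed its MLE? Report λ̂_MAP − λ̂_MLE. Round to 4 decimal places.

MAP − MLE = -0.5758

Σxᵢ = 16. Posterior is Gamma(24, 11); MAP = (24−1)/11 = 23/11 ≈ 2.09091.
MLE = x̄ = 16/6 ≈ 2.66667.
Difference = 23/11 − 16/6 = -19/33 ≈ -0.5758.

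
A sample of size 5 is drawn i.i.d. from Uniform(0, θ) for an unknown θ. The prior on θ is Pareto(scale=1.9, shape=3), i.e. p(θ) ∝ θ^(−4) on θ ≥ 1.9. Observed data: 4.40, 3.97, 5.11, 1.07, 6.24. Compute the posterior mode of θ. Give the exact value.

The Uniform(0, θ) likelihood is θ^(−n) for θ ≥ max(xᵢ), zero otherwise. Here max(xᵢ) = 6.24.
Posterior ∝ θ^(−4) · θ^(−5) = θ^(−9) on θ ≥ max(1.9, 6.24) = 6.24.
This density is strictly decreasing in θ, so the posterior mode lies at the lower boundary of the support.

θ̂_MAP = 6.24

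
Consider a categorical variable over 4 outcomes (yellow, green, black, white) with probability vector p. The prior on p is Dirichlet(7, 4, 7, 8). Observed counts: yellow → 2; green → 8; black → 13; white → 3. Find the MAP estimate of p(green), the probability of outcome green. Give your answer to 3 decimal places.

MAP estimate of p(green) = 0.229

The posterior is Dirichlet(αᵢ + nᵢ) = Dirichlet(9, 12, 20, 11).
For a Dirichlet(a₁,…,a_K) with all aᵢ > 1, the mode has j-th component (aⱼ − 1)/(Σaᵢ − K).
Here Σaᵢ = 52 and K = 4, so p(green) = (12 − 1)/(52 − 4) = 11/48 ≈ 0.229.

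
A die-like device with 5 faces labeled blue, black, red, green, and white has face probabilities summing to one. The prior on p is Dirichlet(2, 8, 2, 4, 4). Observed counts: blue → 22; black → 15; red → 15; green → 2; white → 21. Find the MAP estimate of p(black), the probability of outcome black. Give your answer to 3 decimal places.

The posterior is Dirichlet(αᵢ + nᵢ) = Dirichlet(24, 23, 17, 6, 25).
For a Dirichlet(a₁,…,a_K) with all aᵢ > 1, the mode has j-th component (aⱼ − 1)/(Σaᵢ − K).
Here Σaᵢ = 95 and K = 5, so p(black) = (23 − 1)/(95 − 5) = 22/90 ≈ 0.244.

MAP estimate of p(black) = 0.244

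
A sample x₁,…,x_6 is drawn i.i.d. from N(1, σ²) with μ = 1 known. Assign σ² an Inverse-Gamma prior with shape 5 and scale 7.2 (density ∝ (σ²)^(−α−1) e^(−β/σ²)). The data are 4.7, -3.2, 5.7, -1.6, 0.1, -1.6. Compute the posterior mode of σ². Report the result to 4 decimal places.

σ̂²_MAP = 4.5639

Sum of squared deviations about the known mean: SS = (4.7−1)² + (-3.2−1)² + (5.7−1)² + (-1.6−1)² + (0.1−1)² + (-1.6−1)² = 67.75.
The Normal likelihood contributes (σ²)^(−n/2) exp(−SS/(2σ²)), so the posterior is Inverse-Gamma(α + n/2, β + SS/2) = Inverse-Gamma(8, 41.075).
The mode of Inverse-Gamma(a, b) is b/(a+1) = 41.075/9 ≈ 4.5639.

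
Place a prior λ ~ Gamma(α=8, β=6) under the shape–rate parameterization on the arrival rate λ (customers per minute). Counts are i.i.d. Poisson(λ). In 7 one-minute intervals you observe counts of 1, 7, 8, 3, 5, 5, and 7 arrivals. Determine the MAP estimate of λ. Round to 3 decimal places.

Σxᵢ = 1+7+8+3+5+5+7 = 36, with n = 7.
Posterior ∝ λ^7e^(−6λ) · λ^36e^(−7λ) = λ^43e^(−13λ), i.e. Gamma(shape=44, rate=13).
The mode of a Gamma(a, b) with a ≥ 1 (shape–rate) is (a−1)/b = 43/13 ≈ 3.308.

λ̂_MAP = 3.308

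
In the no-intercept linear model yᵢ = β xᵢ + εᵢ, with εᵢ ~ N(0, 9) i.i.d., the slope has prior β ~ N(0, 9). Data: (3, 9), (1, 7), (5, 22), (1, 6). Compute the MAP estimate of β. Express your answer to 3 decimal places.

log p(β | y) = −Σ(yᵢ − βxᵢ)²/(2·9) − β²/(2·9) + const.
Setting the derivative to zero: Σxᵢ(yᵢ − βxᵢ)/9 − β/9 = 0, so β = Σxᵢyᵢ / (Σxᵢ² + σ²/τ²).
Σxᵢyᵢ = 3·9 + 1·7 + 5·22 + 1·6 = 150; Σxᵢ² = 36; σ²/τ² = 1.
β̂_MAP = 150 / (36 + 1) = 150/37 ≈ 4.054.

β̂_MAP = 4.054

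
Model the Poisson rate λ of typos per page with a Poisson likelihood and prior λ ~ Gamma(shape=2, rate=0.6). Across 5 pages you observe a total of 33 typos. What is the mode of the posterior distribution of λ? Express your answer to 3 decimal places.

Σxᵢ = 33, n = 5.
Posterior ∝ λe^(−0.6λ) · λ^33e^(−5λ) = λ^34e^(−5.6λ), i.e. Gamma(shape=35, rate=5.6).
The mode of a Gamma(a, b) with a ≥ 1 (shape–rate) is (a−1)/b = 34/5.6 ≈ 6.071.

λ̂_MAP = 6.071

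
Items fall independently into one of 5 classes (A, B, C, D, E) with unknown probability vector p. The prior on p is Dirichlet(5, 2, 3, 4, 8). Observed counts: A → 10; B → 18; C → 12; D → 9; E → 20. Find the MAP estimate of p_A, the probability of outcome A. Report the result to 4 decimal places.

MAP estimate of p_A = 0.1628

The posterior is Dirichlet(αᵢ + nᵢ) = Dirichlet(15, 20, 15, 13, 28).
For a Dirichlet(a₁,…,a_K) with all aᵢ > 1, the mode has j-th component (aⱼ − 1)/(Σaᵢ − K).
Here Σaᵢ = 91 and K = 5, so p_A = (15 − 1)/(91 − 5) = 14/86 ≈ 0.1628.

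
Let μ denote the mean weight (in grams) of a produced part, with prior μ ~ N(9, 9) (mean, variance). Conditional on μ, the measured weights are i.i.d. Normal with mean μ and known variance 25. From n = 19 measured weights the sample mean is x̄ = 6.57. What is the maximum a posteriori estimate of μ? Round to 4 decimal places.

μ̂_MAP = 6.8799

n = 19, x̄ = 6.57.
For a Normal prior and Normal likelihood with known variance, the posterior is Normal; its mode equals its mean, the precision-weighted average.
Prior precision 1/σ₀² = 1/9; data precision n/σ² = 19/25 = 0.76.
μ̂ = ((1/9)·9 + 0.76·6.57) / (1/9 + 0.76) = 5.9932/(196/225) = 134847/19600 ≈ 6.8799.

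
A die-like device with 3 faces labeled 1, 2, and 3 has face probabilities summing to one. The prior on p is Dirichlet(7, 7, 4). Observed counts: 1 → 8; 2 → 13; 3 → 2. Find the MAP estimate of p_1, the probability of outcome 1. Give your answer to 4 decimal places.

The posterior is Dirichlet(αᵢ + nᵢ) = Dirichlet(15, 20, 6).
For a Dirichlet(a₁,…,a_K) with all aᵢ > 1, the mode has j-th component (aⱼ − 1)/(Σaᵢ − K).
Here Σaᵢ = 41 and K = 3, so p_1 = (15 − 1)/(41 − 3) = 14/38 ≈ 0.3684.

MAP estimate: 0.3684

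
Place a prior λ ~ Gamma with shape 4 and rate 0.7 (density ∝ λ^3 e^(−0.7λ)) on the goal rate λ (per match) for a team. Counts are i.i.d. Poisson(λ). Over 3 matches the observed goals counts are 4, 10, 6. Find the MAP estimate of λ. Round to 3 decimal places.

λ̂_MAP = 6.216

Σxᵢ = 4+10+6 = 20, with n = 3.
Posterior ∝ λ^3e^(−0.7λ) · λ^20e^(−3λ) = λ^23e^(−3.7λ), i.e. Gamma(shape=24, rate=3.7).
The mode of a Gamma(a, b) with a ≥ 1 (shape–rate) is (a−1)/b = 23/3.7 ≈ 6.216.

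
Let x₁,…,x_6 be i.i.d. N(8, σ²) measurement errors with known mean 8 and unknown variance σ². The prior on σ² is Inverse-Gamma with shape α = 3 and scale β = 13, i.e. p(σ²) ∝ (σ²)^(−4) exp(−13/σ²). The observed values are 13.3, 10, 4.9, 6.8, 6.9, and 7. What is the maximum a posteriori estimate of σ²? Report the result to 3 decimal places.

Sum of squared deviations about the known mean: SS = (13.3−8)² + (10−8)² + (4.9−8)² + (6.8−8)² + (6.9−8)² + (7−8)² = 45.35.
The Normal likelihood contributes (σ²)^(−n/2) exp(−SS/(2σ²)), so the posterior is Inverse-Gamma(α + n/2, β + SS/2) = Inverse-Gamma(6, 35.675).
The mode of Inverse-Gamma(a, b) is b/(a+1) = 35.675/7 ≈ 5.096.

σ̂²_MAP = 5.096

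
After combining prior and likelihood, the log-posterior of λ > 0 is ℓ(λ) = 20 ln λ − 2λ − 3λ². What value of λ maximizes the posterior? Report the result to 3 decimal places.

λ̂_MAP = 1.667

ℓ'(λ) = 20/λ − 2 − 6λ. Setting this to zero and multiplying by λ: 6λ² + 2λ − 20 = 0.
λ = (−2 + √(2² + 4·6·20)) / (2·6) = (−2 + √484) / 12 = (−2 + 22)/12 = 5/3.
ℓ''(λ) = −20/λ² − 6 < 0, confirming a maximum.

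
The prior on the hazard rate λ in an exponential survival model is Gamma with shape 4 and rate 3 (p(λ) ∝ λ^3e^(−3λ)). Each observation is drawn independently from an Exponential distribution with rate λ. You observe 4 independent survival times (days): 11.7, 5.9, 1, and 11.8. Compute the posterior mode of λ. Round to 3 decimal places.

λ̂_MAP = 0.210

The Exponential(rate=λ) likelihood is ∝ λ^n e^(−λΣtᵢ). Here n = 4 and Σtᵢ = 11.7 + 5.9 + 1 + 11.8 = 30.4.
Posterior ∝ λ^3e^(−3λ) · λ^4e^(−30.4λ) = λ^7e^(−33.4λ), i.e. Gamma(8, 33.4).
Mode = (a−1)/b = 7/33.4 ≈ 0.210.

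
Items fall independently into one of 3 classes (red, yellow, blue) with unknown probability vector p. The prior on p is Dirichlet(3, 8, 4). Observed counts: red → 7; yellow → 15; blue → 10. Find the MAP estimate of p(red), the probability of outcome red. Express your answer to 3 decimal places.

MAP estimate of p(red) = 0.205

The posterior is Dirichlet(αᵢ + nᵢ) = Dirichlet(10, 23, 14).
For a Dirichlet(a₁,…,a_K) with all aᵢ > 1, the mode has j-th component (aⱼ − 1)/(Σaᵢ − K).
Here Σaᵢ = 47 and K = 3, so p(red) = (10 − 1)/(47 − 3) = 9/44 ≈ 0.205.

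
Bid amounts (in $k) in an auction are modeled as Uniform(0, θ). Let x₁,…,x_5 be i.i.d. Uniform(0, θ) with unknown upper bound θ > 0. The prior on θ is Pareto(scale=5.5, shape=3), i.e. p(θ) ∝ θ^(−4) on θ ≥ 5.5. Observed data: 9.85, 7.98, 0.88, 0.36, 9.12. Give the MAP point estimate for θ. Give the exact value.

The Uniform(0, θ) likelihood is θ^(−n) for θ ≥ max(xᵢ), zero otherwise. Here max(xᵢ) = 9.85.
Posterior ∝ θ^(−4) · θ^(−5) = θ^(−9) on θ ≥ max(5.5, 9.85) = 9.85.
This density is strictly decreasing in θ, so the posterior mode lies at the lower boundary of the support.

θ̂_MAP = 9.85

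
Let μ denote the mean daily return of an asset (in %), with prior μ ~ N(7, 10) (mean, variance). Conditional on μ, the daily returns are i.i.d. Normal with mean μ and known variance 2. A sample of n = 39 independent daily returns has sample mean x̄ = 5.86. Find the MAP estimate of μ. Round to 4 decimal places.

n = 39, x̄ = 5.86.
For a Normal prior and Normal likelihood with known variance, the posterior is Normal; its mode equals its mean, the precision-weighted average.
Prior precision 1/σ₀² = 1/10 = 0.1; data precision n/σ² = 39/2 = 19.5.
μ̂ = (0.1·7 + 19.5·5.86) / (0.1 + 19.5) = 114.97/19.6 = 11497/1960 ≈ 5.8658.

μ̂_MAP = 5.8658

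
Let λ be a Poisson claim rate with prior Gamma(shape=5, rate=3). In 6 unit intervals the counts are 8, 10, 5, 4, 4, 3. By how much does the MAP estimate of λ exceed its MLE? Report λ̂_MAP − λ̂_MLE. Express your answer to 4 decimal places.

Σxᵢ = 34. Posterior is Gamma(39, 9); MAP = (39−1)/9 = 38/9 ≈ 4.22222.
MLE = x̄ = 34/6 ≈ 5.66667.
Difference = 38/9 − 34/6 = -13/9 ≈ -1.4444.

MAP − MLE = -1.4444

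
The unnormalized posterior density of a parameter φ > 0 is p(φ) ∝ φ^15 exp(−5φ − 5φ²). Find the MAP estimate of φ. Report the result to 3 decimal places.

φ̂_MAP = 1.000

ℓ'(φ) = 15/φ − 5 − 10φ. Setting this to zero and multiplying by φ: 10φ² + 5φ − 15 = 0.
φ = (−5 + √(5² + 4·10·15)) / (2·10) = (−5 + √625) / 20 = (−5 + 25)/20 = 1.
ℓ''(φ) = −15/φ² − 10 < 0, confirming a maximum.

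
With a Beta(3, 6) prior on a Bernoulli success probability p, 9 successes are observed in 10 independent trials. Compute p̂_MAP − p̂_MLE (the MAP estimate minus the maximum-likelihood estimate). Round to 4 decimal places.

MAP − MLE = -0.2529

Posterior is Beta(12, 7); MAP = (12−1)/(19−2) = 11/17 ≈ 0.64706.
MLE ignores the prior: p̂_MLE = k/n = 9/10 ≈ 0.90000.
Difference = 11/17 − 9/10 = -43/170 ≈ -0.2529.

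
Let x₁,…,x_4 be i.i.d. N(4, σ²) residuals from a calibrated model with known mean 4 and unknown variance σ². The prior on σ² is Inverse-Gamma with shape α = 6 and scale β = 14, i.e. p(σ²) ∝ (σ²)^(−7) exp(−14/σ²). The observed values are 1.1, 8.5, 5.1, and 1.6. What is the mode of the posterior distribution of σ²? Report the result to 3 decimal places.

Sum of squared deviations about the known mean: SS = (1.1−4)² + (8.5−4)² + (5.1−4)² + (1.6−4)² = 35.63.
The Normal likelihood contributes (σ²)^(−n/2) exp(−SS/(2σ²)), so the posterior is Inverse-Gamma(α + n/2, β + SS/2) = Inverse-Gamma(8, 31.815).
The mode of Inverse-Gamma(a, b) is b/(a+1) = 31.815/9 ≈ 3.535.

σ̂²_MAP = 3.535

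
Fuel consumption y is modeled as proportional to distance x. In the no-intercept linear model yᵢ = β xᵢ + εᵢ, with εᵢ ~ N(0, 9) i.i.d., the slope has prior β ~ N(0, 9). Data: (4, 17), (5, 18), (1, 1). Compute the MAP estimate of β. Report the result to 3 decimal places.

log p(β | y) = −Σ(yᵢ − βxᵢ)²/(2·9) − β²/(2·9) + const.
Setting the derivative to zero: Σxᵢ(yᵢ − βxᵢ)/9 − β/9 = 0, so β = Σxᵢyᵢ / (Σxᵢ² + σ²/τ²).
Σxᵢyᵢ = 4·17 + 5·18 + 1·1 = 159; Σxᵢ² = 42; σ²/τ² = 1.
β̂_MAP = 159 / (42 + 1) = 159/43 ≈ 3.698.

β̂_MAP = 3.698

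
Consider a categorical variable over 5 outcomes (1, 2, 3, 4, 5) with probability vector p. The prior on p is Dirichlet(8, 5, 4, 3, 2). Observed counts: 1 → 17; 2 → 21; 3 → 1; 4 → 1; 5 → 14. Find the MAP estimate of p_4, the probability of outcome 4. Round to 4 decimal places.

MAP estimate: 0.0423

The posterior is Dirichlet(αᵢ + nᵢ) = Dirichlet(25, 26, 5, 4, 16).
For a Dirichlet(a₁,…,a_K) with all aᵢ > 1, the mode has j-th component (aⱼ − 1)/(Σaᵢ − K).
Here Σaᵢ = 76 and K = 5, so p_4 = (4 − 1)/(76 − 5) = 3/71 ≈ 0.0423.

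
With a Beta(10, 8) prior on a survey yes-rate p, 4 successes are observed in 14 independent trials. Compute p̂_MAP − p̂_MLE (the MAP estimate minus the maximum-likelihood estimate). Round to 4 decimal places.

Posterior is Beta(14, 18); MAP = (14−1)/(32−2) = 13/30 ≈ 0.43333.
MLE ignores the prior: p̂_MLE = k/n = 4/14 ≈ 0.28571.
Difference = 13/30 − 4/14 = 31/210 ≈ 0.1476.

MAP − MLE = 0.1476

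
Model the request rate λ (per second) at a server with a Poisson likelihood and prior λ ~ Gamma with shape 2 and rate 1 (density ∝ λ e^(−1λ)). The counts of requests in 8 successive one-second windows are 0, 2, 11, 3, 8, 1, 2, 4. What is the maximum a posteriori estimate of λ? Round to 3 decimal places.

λ̂_MAP = 3.556

Σxᵢ = 0+2+11+3+8+1+2+4 = 31, with n = 8.
Posterior ∝ λe^(−1λ) · λ^31e^(−8λ) = λ^32e^(−9λ), i.e. Gamma(shape=33, rate=9).
The mode of a Gamma(a, b) with a ≥ 1 (shape–rate) is (a−1)/b = 32/9 ≈ 3.556.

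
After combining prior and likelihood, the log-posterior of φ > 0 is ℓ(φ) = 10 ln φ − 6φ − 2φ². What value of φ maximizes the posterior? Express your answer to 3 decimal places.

ℓ'(φ) = 10/φ − 6 − 4φ. Setting this to zero and multiplying by φ: 4φ² + 6φ − 10 = 0.
φ = (−6 + √(6² + 4·4·10)) / (2·4) = (−6 + √196) / 8 = (−6 + 14)/8 = 1.
ℓ''(φ) = −10/φ² − 4 < 0, confirming a maximum.

φ̂_MAP = 1.000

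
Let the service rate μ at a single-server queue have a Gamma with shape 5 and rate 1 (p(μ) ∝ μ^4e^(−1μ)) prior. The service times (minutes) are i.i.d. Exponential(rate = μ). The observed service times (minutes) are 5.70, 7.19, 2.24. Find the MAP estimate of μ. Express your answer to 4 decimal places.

The Exponential(rate=μ) likelihood is ∝ μ^n e^(−μΣtᵢ). Here n = 3 and Σtᵢ = 5.70 + 7.19 + 2.24 = 15.13.
Posterior ∝ μ^4e^(−1μ) · μ^3e^(−15.13μ) = μ^7e^(−16.13μ), i.e. Gamma(8, 16.13).
Mode = (a−1)/b = 7/16.13 ≈ 0.4340.

μ̂_MAP = 0.4340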